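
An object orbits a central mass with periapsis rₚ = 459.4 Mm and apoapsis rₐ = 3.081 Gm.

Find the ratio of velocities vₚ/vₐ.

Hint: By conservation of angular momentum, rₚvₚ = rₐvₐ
rₚ = 459.4 Mm = 4.594 × 10^8 m
rₐ = 3.081 Gm = 3.081 × 10^9 m
rₚvₚ = rₐvₐ  ⇒  vₚ/vₐ = rₐ/rₚ
vₚ/vₐ = (3.081 × 10^9) / (4.594 × 10^8) = 6.70657

Final answer: vₚ/vₐ = 6.707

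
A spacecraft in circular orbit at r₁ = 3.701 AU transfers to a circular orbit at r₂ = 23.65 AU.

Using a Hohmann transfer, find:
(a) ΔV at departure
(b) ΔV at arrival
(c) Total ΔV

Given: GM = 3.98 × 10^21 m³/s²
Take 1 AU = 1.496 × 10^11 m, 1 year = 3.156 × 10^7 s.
r₁ = 3.701 AU = 5.5367 × 10^11 m
r₂ = 23.65 AU = 3.53804 × 10^12 m
GM = 3.98 × 10^21 m³/s²
Transfer ellipse: a_t = (r₁ + r₂)/2 = 2.04585 × 10^12 m
Circular speed at r₁: v₁ = √(GM/r₁) = 84784.4 m/s
Transfer speed at r₁ (periapsis): v₁ₜ = √(GM(2/r₁ − 1/a_t)) = 111496 m/s
(a) ΔV₁ = v₁ₜ − v₁ = 26711.8 m/s ≈ 5.635 AU/year
Circular speed at r₂: v₂ = √(GM/r₂) = 33539.8 m/s
Transfer speed at r₂ (apoapsis): v₂ₜ = √(GM(2/r₂ − 1/a_t)) = 17448.1 m/s
(b) ΔV₂ = v₂ − v₂ₜ = 16091.7 m/s ≈ 3.395 AU/year
(c) ΔV_total = ΔV₁ + ΔV₂ = 42803.5 m/s ≈ 9.03 AU/year

Final answer:
(a) ΔV₁ = 5.635 AU/year
(b) ΔV₂ = 3.395 AU/year
(c) ΔV_total = 9.03 AU/year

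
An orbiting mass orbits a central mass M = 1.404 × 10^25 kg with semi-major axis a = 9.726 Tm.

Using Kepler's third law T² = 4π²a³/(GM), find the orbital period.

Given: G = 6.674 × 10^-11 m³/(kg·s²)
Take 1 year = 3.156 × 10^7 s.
M = 1.404 × 10^25 kg
GM = G × M = 6.674 × 10^-11 × 1.404 × 10^25 = 9.3703 × 10^14 m³/s²
a = 9.726 Tm = 9.726 × 10^12 m
a³ = 9.20032 × 10^38 m³
T = 2π √(a³/GM) = 2π √((9.20032 × 10^38) / (9.3703 × 10^14)) = 2π × 9.90888 × 10^11 s
T = 6.22594 × 10^12 s ≈ 1.973 × 10^5 years

Final answer: 1.973 × 10^5 years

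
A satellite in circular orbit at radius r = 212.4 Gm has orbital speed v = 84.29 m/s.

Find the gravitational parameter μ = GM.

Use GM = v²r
r = 212.4 Gm = 2.124 × 10^11 m
v = 84.29 m/s
v² = 7104.8 m²/s²
GM = v²r = 7104.8 × 2.124 × 10^11 = 1.50906 × 10^15 m³/s²
GM ≈ 1.509 × 10^15 m³/s²

Final answer: GM = 1.509 × 10^15 m³/s²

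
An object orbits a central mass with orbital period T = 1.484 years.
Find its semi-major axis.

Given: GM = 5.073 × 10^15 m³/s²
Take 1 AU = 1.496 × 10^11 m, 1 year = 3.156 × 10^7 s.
T = 1.484 years = 4.6835 × 10^7 s
GM = 5.073 × 10^15 m³/s²
Kepler's third law: a³ = GM T² / (4π²)
T² = 2.19352 × 10^15 s²
a³ = (5.073 × 10^15) × (2.19352 × 10^15) / (4π²) = 2.81869 × 10^29 m³
a = (a³)^(1/3) = 6.55665 × 10^9 m ≈ 0.04383 AU

Final answer: 0.04383 AU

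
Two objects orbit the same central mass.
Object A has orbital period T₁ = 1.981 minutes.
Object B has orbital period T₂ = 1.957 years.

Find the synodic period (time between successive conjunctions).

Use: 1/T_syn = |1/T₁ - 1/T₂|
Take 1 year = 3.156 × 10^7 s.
T₁ = 1.981 minutes = 118.86 s
T₂ = 1.957 years = 6.17629 × 10^7 s
1/T₁ = 0.00841326 s⁻¹
1/T₂ = 1.61909 × 10^-8 s⁻¹
|1/T₁ − 1/T₂| = 0.00841324 s⁻¹
T_syn = 1 / |1/T₁ − 1/T₂| = 118.86 s ≈ 1.981 minutes

Final answer: T_syn = 1.981 minutes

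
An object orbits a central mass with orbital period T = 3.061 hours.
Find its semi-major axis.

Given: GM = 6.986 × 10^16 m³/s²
T = 3.061 hours = 11019.6 s
GM = 6.986 × 10^16 m³/s²
Kepler's third law: a³ = GM T² / (4π²)
T² = 1.21432 × 10^8 s²
a³ = (6.986 × 10^16) × (1.21432 × 10^8) / (4π²) = 2.14882 × 10^23 m³
a = (a³)^(1/3) = 5.98963 × 10^7 m ≈ 59.9 Mm

Final answer: 59.9 Mm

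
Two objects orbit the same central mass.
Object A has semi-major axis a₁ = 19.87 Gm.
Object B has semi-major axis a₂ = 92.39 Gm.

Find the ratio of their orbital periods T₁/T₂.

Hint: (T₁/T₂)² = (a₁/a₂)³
a₁ = 19.87 Gm = 1.987 × 10^10 m
a₂ = 92.39 Gm = 9.239 × 10^10 m
a₁/a₂ = 0.215067
T₁/T₂ = (a₁/a₂)^(3/2) = (0.215067)^1.5 = 0.0997377

Final answer: T₁/T₂ = 0.09974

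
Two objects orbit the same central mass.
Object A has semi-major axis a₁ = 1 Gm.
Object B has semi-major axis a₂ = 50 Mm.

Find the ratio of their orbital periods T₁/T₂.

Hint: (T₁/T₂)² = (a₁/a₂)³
a₁ = 1 Gm = 1 × 10^9 m
a₂ = 50 Mm = 5 × 10^7 m
a₁/a₂ = 20
T₁/T₂ = (a₁/a₂)^(3/2) = (20)^1.5 = 89.4427

Final answer: T₁/T₂ = 89.44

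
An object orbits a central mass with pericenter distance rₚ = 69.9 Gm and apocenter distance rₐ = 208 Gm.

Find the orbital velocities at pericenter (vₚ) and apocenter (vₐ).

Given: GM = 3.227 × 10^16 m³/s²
rₚ = 69.9 Gm = 6.99 × 10^10 m
rₐ = 208 Gm = 2.08 × 10^11 m
GM = 3.227 × 10^16 m³/s²
a = (rₚ + rₐ)/2 = 1.3895 × 10^11 m
Vis-viva: v² = GM (2/r − 1/a)
vₚ² = 3.227 × 10^16 × (2.86123 × 10^-11 − 7.19683 × 10^-12) = 691077 m²/s²
vₚ = 831.311 m/s ≈ 831.3 m/s
vₐ² = 3.227 × 10^16 × (9.61538 × 10^-12 − 7.19683 × 10^-12) = 78046.6 m²/s²
vₐ = 279.368 m/s ≈ 279.4 m/s

Final answer: vₚ = 831.3 m/s, vₐ = 279.4 m/s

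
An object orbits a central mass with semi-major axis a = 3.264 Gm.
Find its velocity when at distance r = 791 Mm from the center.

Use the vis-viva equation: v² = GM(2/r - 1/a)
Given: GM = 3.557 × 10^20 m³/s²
a = 3.264 Gm = 3.264 × 10^9 m
r = 791 Mm = 7.91 × 10^8 m
GM = 3.557 × 10^20 m³/s²
2/r − 1/a = 2.52845 × 10^-9 − 3.06373 × 10^-10 = 2.22207 × 10^-9 m⁻¹
v² = GM (2/r − 1/a) = 7.90391 × 10^11 m²/s²
v = 889039 m/s ≈ 889 km/s

Final answer: 889 km/s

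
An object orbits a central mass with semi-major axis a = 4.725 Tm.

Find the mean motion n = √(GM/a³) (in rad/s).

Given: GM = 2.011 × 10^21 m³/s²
a = 4.725 Tm = 4.725 × 10^12 m
GM = 2.011 × 10^21 m³/s²
a³ = 1.05489 × 10^38 m³
GM/a³ = (2.011 × 10^21) / (1.05489 × 10^38) = 1.90637 × 10^-17 s⁻²
n = √(GM/a³) = 4.3662 × 10^-9 rad/s ≈ 4.366 × 10^-9 rad/s

Final answer: n = 4.366 × 10^-9 rad/s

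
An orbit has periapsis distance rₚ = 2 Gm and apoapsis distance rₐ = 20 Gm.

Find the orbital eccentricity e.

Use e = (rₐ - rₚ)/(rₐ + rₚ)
rₚ = 2 Gm = 2 × 10^9 m
rₐ = 20 Gm = 2 × 10^10 m
rₐ − rₚ = 1.8 × 10^10 m
rₐ + rₚ = 2.2 × 10^10 m
e = (rₐ − rₚ)/(rₐ + rₚ) = 0.818182

Final answer: e = 0.8182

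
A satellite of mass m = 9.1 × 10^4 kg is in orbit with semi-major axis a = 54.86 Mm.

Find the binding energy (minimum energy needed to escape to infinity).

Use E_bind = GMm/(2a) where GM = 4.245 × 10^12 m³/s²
a = 54.86 Mm = 5.486 × 10^7 m
GM = 4.245 × 10^12 m³/s²
m = 9.1 × 10^4 kg
GMm = 4.245 × 10^12 × 91000 = 3.86295 × 10^17 m³·kg/s²
2a = 1.0972 × 10^8 m
E_bind = GMm/(2a) = 3.52073 × 10^9 J ≈ 3.521 GJ

Final answer: 3.521 GJ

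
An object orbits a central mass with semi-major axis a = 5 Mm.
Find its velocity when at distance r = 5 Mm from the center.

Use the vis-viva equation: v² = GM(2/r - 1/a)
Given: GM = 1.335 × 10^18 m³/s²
a = 5 Mm = 5 × 10^6 m
r = 5 Mm = 5 × 10^6 m
GM = 1.335 × 10^18 m³/s²
2/r − 1/a = 4 × 10^-7 − 2 × 10^-7 = 2 × 10^-7 m⁻¹
v² = GM (2/r − 1/a) = 2.67 × 10^11 m²/s²
v = 516720 m/s ≈ 516.7 km/s

Final answer: 516.7 km/s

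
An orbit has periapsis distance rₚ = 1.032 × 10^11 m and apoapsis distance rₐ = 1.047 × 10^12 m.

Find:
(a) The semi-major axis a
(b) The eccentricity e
rₚ = 1.032 × 10^11 m
rₐ = 1.047 × 10^12 m
(a) a = (rₚ + rₐ)/2 = 5.751 × 10^11 m ≈ 5.751 × 10^11 m
(b) e = (rₐ − rₚ)/(rₐ + rₚ) = (9.438 × 10^11) / (1.1502 × 10^12) = 0.820553

Final answer:
(a) a = 5.751 × 10^11 m
(b) e = 0.8206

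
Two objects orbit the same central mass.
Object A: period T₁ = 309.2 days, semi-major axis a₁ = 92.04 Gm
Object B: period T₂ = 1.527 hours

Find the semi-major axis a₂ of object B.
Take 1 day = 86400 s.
T₁ = 309.2 days = 2.67149 × 10^7 s
T₂ = 1.527 hours = 5497.2 s
a₁ = 92.04 Gm = 9.204 × 10^10 m
Kepler's third law: (T₂/T₁)² = (a₂/a₁)³  ⇒  a₂ = a₁ (T₂/T₁)^(2/3)
T₂/T₁ = 0.000205773
(T₂/T₁)^(2/3) = 0.00348545
a₂ = 9.204 × 10^10 m × 0.00348545 = 3.20801 × 10^8 m ≈ 320.8 Mm

Final answer: a₂ = 320.8 Mm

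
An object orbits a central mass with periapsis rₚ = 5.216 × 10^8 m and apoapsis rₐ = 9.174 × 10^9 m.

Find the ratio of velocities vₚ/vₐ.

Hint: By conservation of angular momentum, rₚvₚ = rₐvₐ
rₚ = 5.216 × 10^8 m
rₐ = 9.174 × 10^9 m
rₚvₚ = rₐvₐ  ⇒  vₚ/vₐ = rₐ/rₚ
vₚ/vₐ = (9.174 × 10^9) / (5.216 × 10^8) = 17.5882

Final answer: vₚ/vₐ = 17.59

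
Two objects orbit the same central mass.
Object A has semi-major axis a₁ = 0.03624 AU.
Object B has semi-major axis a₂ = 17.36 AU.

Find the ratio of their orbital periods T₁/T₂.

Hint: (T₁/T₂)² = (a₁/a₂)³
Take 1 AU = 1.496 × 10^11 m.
a₁ = 0.03624 AU = 5.4215 × 10^9 m
a₂ = 17.36 AU = 2.59706 × 10^12 m
a₁/a₂ = 0.00208756
T₁/T₂ = (a₁/a₂)^(3/2) = (0.00208756)^1.5 = 9.53801 × 10^-5

Final answer: T₁/T₂ = 9.538 × 10^-5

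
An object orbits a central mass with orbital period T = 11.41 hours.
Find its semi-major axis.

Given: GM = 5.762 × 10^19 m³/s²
T = 11.41 hours = 41076 s
GM = 5.762 × 10^19 m³/s²
Kepler's third law: a³ = GM T² / (4π²)
T² = 1.68724 × 10^9 s²
a³ = (5.762 × 10^19) × (1.68724 × 10^9) / (4π²) = 2.46258 × 10^27 m³
a = (a³)^(1/3) = 1.3504 × 10^9 m ≈ 1.35 Gm

Final answer: 1.35 Gm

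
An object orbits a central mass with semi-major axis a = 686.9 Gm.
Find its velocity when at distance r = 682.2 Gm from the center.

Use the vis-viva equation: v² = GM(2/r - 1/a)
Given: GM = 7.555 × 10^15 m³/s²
a = 686.9 Gm = 6.869 × 10^11 m
r = 682.2 Gm = 6.822 × 10^11 m
GM = 7.555 × 10^15 m³/s²
2/r − 1/a = 2.93169 × 10^-12 − 1.45582 × 10^-12 = 1.47588 × 10^-12 m⁻¹
v² = GM (2/r − 1/a) = 11150.2 m²/s²
v = 105.595 m/s ≈ 105.6 m/s

Final answer: 105.6 m/s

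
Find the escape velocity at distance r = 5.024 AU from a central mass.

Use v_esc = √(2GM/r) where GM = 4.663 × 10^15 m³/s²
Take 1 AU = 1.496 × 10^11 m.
r = 5.024 AU = 7.5159 × 10^11 m
GM = 4.663 × 10^15 m³/s²
2GM/r = 2 × (4.663 × 10^15) / (7.5159 × 10^11) = 12408.4 m²/s²
v_esc = √(2GM/r) = 111.393 m/s ≈ 111.4 m/s

Final answer: 111.4 m/s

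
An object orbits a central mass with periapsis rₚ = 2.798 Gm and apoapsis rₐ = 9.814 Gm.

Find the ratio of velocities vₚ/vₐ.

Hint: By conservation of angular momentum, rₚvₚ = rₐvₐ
rₚ = 2.798 Gm = 2.798 × 10^9 m
rₐ = 9.814 Gm = 9.814 × 10^9 m
rₚvₚ = rₐvₐ  ⇒  vₚ/vₐ = rₐ/rₚ
vₚ/vₐ = (9.814 × 10^9) / (2.798 × 10^9) = 3.50751

Final answer: vₚ/vₐ = 3.508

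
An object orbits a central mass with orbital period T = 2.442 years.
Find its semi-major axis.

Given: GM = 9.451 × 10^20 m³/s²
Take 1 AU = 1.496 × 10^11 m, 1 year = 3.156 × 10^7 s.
T = 2.442 years = 7.70695 × 10^7 s
GM = 9.451 × 10^20 m³/s²
Kepler's third law: a³ = GM T² / (4π²)
T² = 5.93971 × 10^15 s²
a³ = (9.451 × 10^20) × (5.93971 × 10^15) / (4π²) = 1.42195 × 10^35 m³
a = (a³)^(1/3) = 5.21949 × 10^11 m ≈ 3.489 AU

Final answer: 3.489 AU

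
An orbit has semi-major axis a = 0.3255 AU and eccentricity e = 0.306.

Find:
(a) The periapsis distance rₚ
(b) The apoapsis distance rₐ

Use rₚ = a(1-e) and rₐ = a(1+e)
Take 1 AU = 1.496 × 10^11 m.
a = 0.3255 AU = 4.86948 × 10^10 m
e = 0.306:  1 − e = 0.694,  1 + e = 1.306
(a) rₚ = a(1 − e) = 4.86948 × 10^10 m × 0.694 = 3.37942 × 10^10 m ≈ 0.2259 AU
(b) rₐ = a(1 + e) = 4.86948 × 10^10 m × 1.306 = 6.35954 × 10^10 m ≈ 0.4251 AU

Final answer:
(a) rₚ = 0.2259 AU
(b) rₐ = 0.4251 AU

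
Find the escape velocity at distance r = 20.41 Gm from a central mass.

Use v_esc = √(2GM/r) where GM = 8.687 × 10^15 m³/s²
r = 20.41 Gm = 2.041 × 10^10 m
GM = 8.687 × 10^15 m³/s²
2GM/r = 2 × (8.687 × 10^15) / (2.041 × 10^10) = 851249 m²/s²
v_esc = √(2GM/r) = 922.632 m/s ≈ 922.6 m/s

Final answer: 922.6 m/s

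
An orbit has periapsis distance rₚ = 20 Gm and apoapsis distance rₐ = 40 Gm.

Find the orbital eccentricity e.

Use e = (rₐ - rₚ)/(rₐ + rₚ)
rₚ = 20 Gm = 2 × 10^10 m
rₐ = 40 Gm = 4 × 10^10 m
rₐ − rₚ = 2 × 10^10 m
rₐ + rₚ = 6 × 10^10 m
e = (rₐ − rₚ)/(rₐ + rₚ) = 0.333333

Final answer: e = 0.3333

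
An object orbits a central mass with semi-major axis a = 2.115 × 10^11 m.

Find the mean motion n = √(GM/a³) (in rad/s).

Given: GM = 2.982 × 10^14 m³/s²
a = 2.115 × 10^11 m
GM = 2.982 × 10^14 m³/s²
a³ = 9.46087 × 10^33 m³
GM/a³ = (2.982 × 10^14) / (9.46087 × 10^33) = 3.15193 × 10^-20 s⁻²
n = √(GM/a³) = 1.77537 × 10^-10 rad/s ≈ 1.775 × 10^-10 rad/s

Final answer: n = 1.775 × 10^-10 rad/s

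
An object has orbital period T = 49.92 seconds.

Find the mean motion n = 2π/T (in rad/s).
T = 49.92 seconds
n = 2π / 49.92 s = 0.125865 rad/s ≈ 0.1259 rad/s

Final answer: n = 0.1259 rad/s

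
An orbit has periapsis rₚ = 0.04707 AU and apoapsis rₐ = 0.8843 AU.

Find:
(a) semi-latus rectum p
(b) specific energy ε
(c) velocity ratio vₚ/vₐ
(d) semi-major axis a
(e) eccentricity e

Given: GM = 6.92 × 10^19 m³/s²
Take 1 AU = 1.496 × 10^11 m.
rₚ = 0.04707 AU = 7.04167 × 10^9 m
rₐ = 0.8843 AU = 1.32291 × 10^11 m
GM = 6.92 × 10^19 m³/s²
a = (rₚ + rₐ)/2 = 6.96665 × 10^10 m
e = (rₐ − rₚ)/(rₐ + rₚ) = (1.2525 × 10^11) / (1.39333 × 10^11) = 0.898923
(a) 1 − e² = 0.191937;  p = a(1 − e²) = 6.96665 × 10^10 × 0.191937 = 1.33716 × 10^10 m ≈ 0.08938 AU
(b) 2a = 1.39333 × 10^11 m;  ε = −GM/(2a) = -4.96652 × 10^8 J/kg ≈ -496.7 MJ/kg
(c) vₚ/vₐ = rₐ/rₚ (angular momentum) = (1.32291 × 10^11) / (7.04167 × 10^9) = 18.7869 ≈ 18.79
(d) a = 6.96665 × 10^10 m ≈ 0.4657 AU
(e) e = 0.898923 ≈ 0.8989

Final answer:
(a) semi-latus rectum p = 0.08938 AU
(b) specific energy ε = -496.7 MJ/kg
(c) velocity ratio vₚ/vₐ = 18.79
(d) semi-major axis a = 0.4657 AU
(e) eccentricity e = 0.8989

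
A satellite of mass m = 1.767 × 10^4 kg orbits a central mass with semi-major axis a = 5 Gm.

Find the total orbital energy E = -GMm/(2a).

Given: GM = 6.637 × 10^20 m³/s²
a = 5 Gm = 5 × 10^9 m
GM = 6.637 × 10^20 m³/s²
2a = 1 × 10^10 m
GMm = 6.637 × 10^20 × 17670 = 1.17276 × 10^25 m³·kg/s²
E = −GMm/(2a) = -1.17276 × 10^15 J ≈ -1.173 PJ

Final answer: -1.173 PJ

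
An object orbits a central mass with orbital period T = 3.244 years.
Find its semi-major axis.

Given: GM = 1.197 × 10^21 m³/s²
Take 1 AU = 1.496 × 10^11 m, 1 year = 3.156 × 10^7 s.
T = 3.244 years = 1.02381 × 10^8 s
GM = 1.197 × 10^21 m³/s²
Kepler's third law: a³ = GM T² / (4π²)
T² = 1.04818 × 10^16 s²
a³ = (1.197 × 10^21) × (1.04818 × 10^16) / (4π²) = 3.17812 × 10^35 m³
a = (a³)^(1/3) = 6.82428 × 10^11 m ≈ 4.562 AU

Final answer: 4.562 AU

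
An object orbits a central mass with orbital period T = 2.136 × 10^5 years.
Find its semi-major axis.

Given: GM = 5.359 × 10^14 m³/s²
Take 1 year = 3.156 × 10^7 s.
T = 2.136 × 10^5 years = 6.74122 × 10^12 s
GM = 5.359 × 10^14 m³/s²
Kepler's third law: a³ = GM T² / (4π²)
T² = 4.5444 × 10^25 s²
a³ = (5.359 × 10^14) × (4.5444 × 10^25) / (4π²) = 6.1688 × 10^38 m³
a = (a³)^(1/3) = 8.51269 × 10^12 m ≈ 8.513 Tm

Final answer: 8.513 Tm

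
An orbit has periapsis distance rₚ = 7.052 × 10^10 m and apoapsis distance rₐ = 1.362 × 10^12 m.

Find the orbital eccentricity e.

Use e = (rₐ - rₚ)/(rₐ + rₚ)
rₚ = 7.052 × 10^10 m
rₐ = 1.362 × 10^12 m
rₐ − rₚ = 1.29148 × 10^12 m
rₐ + rₚ = 1.43252 × 10^12 m
e = (rₐ − rₚ)/(rₐ + rₚ) = 0.901544

Final answer: e = 0.9015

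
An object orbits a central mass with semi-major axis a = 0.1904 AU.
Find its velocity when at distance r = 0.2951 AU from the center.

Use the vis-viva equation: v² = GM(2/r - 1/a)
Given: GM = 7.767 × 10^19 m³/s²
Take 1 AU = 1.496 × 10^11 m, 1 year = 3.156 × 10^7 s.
a = 0.1904 AU = 2.84838 × 10^10 m
r = 0.2951 AU = 4.4147 × 10^10 m
GM = 7.767 × 10^19 m³/s²
2/r − 1/a = 4.53032 × 10^-11 − 3.51076 × 10^-11 = 1.01956 × 10^-11 m⁻¹
v² = GM (2/r − 1/a) = 7.91893 × 10^8 m²/s²
v = 28140.6 m/s ≈ 5.937 AU/year

Final answer: 5.937 AU/year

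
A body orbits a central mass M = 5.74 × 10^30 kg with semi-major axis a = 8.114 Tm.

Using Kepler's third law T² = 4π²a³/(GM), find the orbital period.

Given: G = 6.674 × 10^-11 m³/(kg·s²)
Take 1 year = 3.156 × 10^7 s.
M = 5.74 × 10^30 kg
GM = G × M = 6.674 × 10^-11 × 5.74 × 10^30 = 3.83088 × 10^20 m³/s²
a = 8.114 Tm = 8.114 × 10^12 m
a³ = 5.34201 × 10^38 m³
T = 2π √(a³/GM) = 2π √((5.34201 × 10^38) / (3.83088 × 10^20)) = 2π × 1.18087 × 10^9 s
T = 7.41965 × 10^9 s ≈ 235.1 years

Final answer: 235.1 years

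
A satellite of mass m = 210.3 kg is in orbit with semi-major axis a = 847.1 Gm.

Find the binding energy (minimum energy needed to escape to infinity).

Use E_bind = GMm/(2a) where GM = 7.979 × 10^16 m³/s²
a = 847.1 Gm = 8.471 × 10^11 m
GM = 7.979 × 10^16 m³/s²
m = 210.3 kg
GMm = 7.979 × 10^16 × 210.3 = 1.67798 × 10^19 m³·kg/s²
2a = 1.6942 × 10^12 m
E_bind = GMm/(2a) = 9.90428 × 10^6 J ≈ 9.904 MJ

Final answer: 9.904 MJ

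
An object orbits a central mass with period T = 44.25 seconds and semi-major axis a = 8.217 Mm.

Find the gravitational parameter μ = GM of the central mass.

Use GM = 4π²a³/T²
T = 44.25 seconds
a = 8.217 Mm = 8.217 × 10^6 m
a³ = 5.54804 × 10^20 m³
T² = 1958.06 s²
GM = 4π² × (5.54804 × 10^20) / 1958.06 = 1.1186 × 10^19 m³/s²
GM ≈ 1.119 × 10^19 m³/s²

Final answer: GM = 1.119 × 10^19 m³/s²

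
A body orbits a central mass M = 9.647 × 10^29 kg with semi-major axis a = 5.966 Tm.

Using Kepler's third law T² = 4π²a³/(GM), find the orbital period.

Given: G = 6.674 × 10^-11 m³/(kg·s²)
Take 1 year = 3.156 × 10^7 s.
M = 9.647 × 10^29 kg
GM = G × M = 6.674 × 10^-11 × 9.647 × 10^29 = 6.43841 × 10^19 m³/s²
a = 5.966 Tm = 5.966 × 10^12 m
a³ = 2.12349 × 10^38 m³
T = 2π √(a³/GM) = 2π √((2.12349 × 10^38) / (6.43841 × 10^19)) = 2π × 1.81608 × 10^9 s
T = 1.14108 × 10^10 s ≈ 361.6 years

Final answer: 361.6 years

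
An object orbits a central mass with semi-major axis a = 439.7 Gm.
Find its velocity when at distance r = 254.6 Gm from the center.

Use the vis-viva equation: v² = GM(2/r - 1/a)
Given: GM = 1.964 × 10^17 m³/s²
a = 439.7 Gm = 4.397 × 10^11 m
r = 254.6 Gm = 2.546 × 10^11 m
GM = 1.964 × 10^17 m³/s²
2/r − 1/a = 7.85546 × 10^-12 − 2.27428 × 10^-12 = 5.58118 × 10^-12 m⁻¹
v² = GM (2/r − 1/a) = 1.09614 × 10^6 m²/s²
v = 1046.97 m/s ≈ 1.047 km/s

Final answer: 1.047 km/s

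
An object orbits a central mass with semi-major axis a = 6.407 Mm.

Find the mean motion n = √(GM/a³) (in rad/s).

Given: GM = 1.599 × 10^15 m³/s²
a = 6.407 Mm = 6.407 × 10^6 m
GM = 1.599 × 10^15 m³/s²
a³ = 2.63005 × 10^20 m³
GM/a³ = (1.599 × 10^15) / (2.63005 × 10^20) = 6.07973 × 10^-6 s⁻²
n = √(GM/a³) = 0.00246571 rad/s ≈ 0.002466 rad/s

Final answer: n = 0.002466 rad/s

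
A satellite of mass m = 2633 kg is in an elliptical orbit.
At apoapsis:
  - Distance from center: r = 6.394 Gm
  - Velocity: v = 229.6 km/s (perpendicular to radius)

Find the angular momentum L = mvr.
r = 6.394 Gm = 6.394 × 10^9 m
v = 229.6 km/s = 229600 m/s
vr = 229600 × 6.394 × 10^9 = 1.46806 × 10^15 m²/s
L = m × vr = 2633 × 1.46806 × 10^15 = 3.86541 × 10^18 kg·m²/s ≈ 3.865 × 10^18 kg·m²/s

Final answer: L = 3.865 × 10^18 kg·m²/s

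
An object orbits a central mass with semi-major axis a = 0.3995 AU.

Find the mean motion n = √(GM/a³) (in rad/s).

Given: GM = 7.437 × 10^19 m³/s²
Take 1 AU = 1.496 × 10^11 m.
a = 0.3995 AU = 5.97652 × 10^10 m
GM = 7.437 × 10^19 m³/s²
a³ = 2.13474 × 10^32 m³
GM/a³ = (7.437 × 10^19) / (2.13474 × 10^32) = 3.4838 × 10^-13 s⁻²
n = √(GM/a³) = 5.90237 × 10^-7 rad/s ≈ 5.902 × 10^-7 rad/s

Final answer: n = 5.902 × 10^-7 rad/s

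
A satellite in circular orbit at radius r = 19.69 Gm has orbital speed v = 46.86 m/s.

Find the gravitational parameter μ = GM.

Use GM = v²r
r = 19.69 Gm = 1.969 × 10^10 m
v = 46.86 m/s
v² = 2195.86 m²/s²
GM = v²r = 2195.86 × 1.969 × 10^10 = 4.32365 × 10^13 m³/s²
GM ≈ 4.324 × 10^13 m³/s²

Final answer: GM = 4.324 × 10^13 m³/s²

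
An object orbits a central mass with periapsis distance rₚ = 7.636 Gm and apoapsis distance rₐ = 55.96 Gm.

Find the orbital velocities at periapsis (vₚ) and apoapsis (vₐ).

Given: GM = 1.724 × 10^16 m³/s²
rₚ = 7.636 Gm = 7.636 × 10^9 m
rₐ = 55.96 Gm = 5.596 × 10^10 m
GM = 1.724 × 10^16 m³/s²
a = (rₚ + rₐ)/2 = 3.1798 × 10^10 m
Vis-viva: v² = GM (2/r − 1/a)
vₚ² = 1.724 × 10^16 × (2.61917 × 10^-10 − 3.14485 × 10^-11) = 3.97328 × 10^6 m²/s²
vₚ = 1993.31 m/s ≈ 1.993 km/s
vₐ² = 1.724 × 10^16 × (3.57398 × 10^-11 − 3.14485 × 10^-11) = 73981.9 m²/s²
vₐ = 271.996 m/s ≈ 272 m/s

Final answer: vₚ = 1.993 km/s, vₐ = 272 m/s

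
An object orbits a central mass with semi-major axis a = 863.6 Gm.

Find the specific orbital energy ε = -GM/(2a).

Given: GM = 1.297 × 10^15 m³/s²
a = 863.6 Gm = 8.636 × 10^11 m
GM = 1.297 × 10^15 m³/s²
2a = 1.7272 × 10^12 m
ε = −GM/(2a) = -750.926 J/kg ≈ -750.9 J/kg

Final answer: -750.9 J/kg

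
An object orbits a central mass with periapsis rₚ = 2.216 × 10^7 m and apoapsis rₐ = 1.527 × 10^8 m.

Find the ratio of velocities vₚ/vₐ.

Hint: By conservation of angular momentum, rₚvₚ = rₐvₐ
rₚ = 2.216 × 10^7 m
rₐ = 1.527 × 10^8 m
rₚvₚ = rₐvₐ  ⇒  vₚ/vₐ = rₐ/rₚ
vₚ/vₐ = (1.527 × 10^8) / (2.216 × 10^7) = 6.89079

Final answer: vₚ/vₐ = 6.891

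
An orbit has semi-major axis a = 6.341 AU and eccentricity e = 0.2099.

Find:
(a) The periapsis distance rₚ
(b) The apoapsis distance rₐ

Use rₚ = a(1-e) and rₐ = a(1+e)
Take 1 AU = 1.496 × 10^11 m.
a = 6.341 AU = 9.48614 × 10^11 m
e = 0.2099:  1 − e = 0.7901,  1 + e = 1.2099
(a) rₚ = a(1 − e) = 9.48614 × 10^11 m × 0.7901 = 7.495 × 10^11 m ≈ 5.01 AU
(b) rₐ = a(1 + e) = 9.48614 × 10^11 m × 1.2099 = 1.14773 × 10^12 m ≈ 7.672 AU

Final answer:
(a) rₚ = 5.01 AU
(b) rₐ = 7.672 AU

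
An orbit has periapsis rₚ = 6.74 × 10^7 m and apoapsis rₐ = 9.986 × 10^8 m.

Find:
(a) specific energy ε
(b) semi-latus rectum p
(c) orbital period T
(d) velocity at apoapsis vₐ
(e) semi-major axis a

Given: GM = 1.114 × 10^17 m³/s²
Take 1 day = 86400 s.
rₚ = 6.74 × 10^7 m
rₐ = 9.986 × 10^8 m
GM = 1.114 × 10^17 m³/s²
a = (rₚ + rₐ)/2 = 5.33 × 10^8 m
e = (rₐ − rₚ)/(rₐ + rₚ) = (9.312 × 10^8) / (1.066 × 10^9) = 0.873546
(a) 2a = 1.066 × 10^9 m;  ε = −GM/(2a) = -1.04503 × 10^8 J/kg ≈ -104.5 MJ/kg
(b) 1 − e² = 0.236917;  p = a(1 − e²) = 5.33 × 10^8 × 0.236917 = 1.26277 × 10^8 m ≈ 1.263 × 10^8 m
(c) a³ = 1.51419 × 10^26 m³;  T = 2π √(a³/GM) = 2π × 36867.9 s = 231648 s ≈ 2.681 days
(d) vₐ² = GM (2/rₐ − 1/a) = 1.114 × 10^17 × (2.0028 × 10^-9 − 1.87617 × 10^-9) = 1.41067 × 10^7 m²/s²;  vₐ = 3755.89 m/s ≈ 3.756 km/s
(e) a = 5.33 × 10^8 m ≈ 5.33 × 10^8 m

Final answer:
(a) specific energy ε = -104.5 MJ/kg
(b) semi-latus rectum p = 1.263 × 10^8 m
(c) orbital period T = 2.681 days
(d) velocity at apoapsis vₐ = 3.756 km/s
(e) semi-major axis a = 5.33 × 10^8 m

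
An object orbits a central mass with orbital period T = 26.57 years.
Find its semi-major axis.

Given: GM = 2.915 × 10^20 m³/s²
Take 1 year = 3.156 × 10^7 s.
T = 26.57 years = 8.38549 × 10^8 s
GM = 2.915 × 10^20 m³/s²
Kepler's third law: a³ = GM T² / (4π²)
T² = 7.03165 × 10^17 s²
a³ = (2.915 × 10^20) × (7.03165 × 10^17) / (4π²) = 5.19201 × 10^36 m³
a = (a³)^(1/3) = 1.73159 × 10^12 m ≈ 1.732 × 10^12 m

Final answer: 1.732 × 10^12 m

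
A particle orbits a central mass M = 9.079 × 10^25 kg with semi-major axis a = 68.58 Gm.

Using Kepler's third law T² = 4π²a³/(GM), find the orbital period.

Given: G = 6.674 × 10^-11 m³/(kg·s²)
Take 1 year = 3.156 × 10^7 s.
M = 9.079 × 10^25 kg
GM = G × M = 6.674 × 10^-11 × 9.079 × 10^25 = 6.05932 × 10^15 m³/s²
a = 68.58 Gm = 6.858 × 10^10 m
a³ = 3.22547 × 10^32 m³
T = 2π √(a³/GM) = 2π √((3.22547 × 10^32) / (6.05932 × 10^15)) = 2π × 2.30719 × 10^8 s
T = 1.44965 × 10^9 s ≈ 45.93 years

Final answer: 45.93 years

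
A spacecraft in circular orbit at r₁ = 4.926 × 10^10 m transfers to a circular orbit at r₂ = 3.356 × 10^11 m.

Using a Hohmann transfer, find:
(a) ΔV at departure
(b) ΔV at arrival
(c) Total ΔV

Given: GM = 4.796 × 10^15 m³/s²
r₁ = 4.926 × 10^10 m
r₂ = 3.356 × 10^11 m
GM = 4.796 × 10^15 m³/s²
Transfer ellipse: a_t = (r₁ + r₂)/2 = 1.9243 × 10^11 m
Circular speed at r₁: v₁ = √(GM/r₁) = 312.027 m/s
Transfer speed at r₁ (periapsis): v₁ₜ = √(GM(2/r₁ − 1/a_t)) = 412.066 m/s
(a) ΔV₁ = v₁ₜ − v₁ = 100.039 m/s ≈ 100 m/s
Circular speed at r₂: v₂ = √(GM/r₂) = 119.544 m/s
Transfer speed at r₂ (apoapsis): v₂ₜ = √(GM(2/r₂ − 1/a_t)) = 60.4838 m/s
(b) ΔV₂ = v₂ − v₂ₜ = 59.0604 m/s ≈ 59.06 m/s
(c) ΔV_total = ΔV₁ + ΔV₂ = 159.099 m/s ≈ 159.1 m/s

Final answer:
(a) ΔV₁ = 100 m/s
(b) ΔV₂ = 59.06 m/s
(c) ΔV_total = 159.1 m/s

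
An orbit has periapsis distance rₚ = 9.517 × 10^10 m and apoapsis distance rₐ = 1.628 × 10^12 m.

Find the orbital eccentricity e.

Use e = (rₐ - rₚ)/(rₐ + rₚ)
rₚ = 9.517 × 10^10 m
rₐ = 1.628 × 10^12 m
rₐ − rₚ = 1.53283 × 10^12 m
rₐ + rₚ = 1.72317 × 10^12 m
e = (rₐ − rₚ)/(rₐ + rₚ) = 0.889541

Final answer: e = 0.8895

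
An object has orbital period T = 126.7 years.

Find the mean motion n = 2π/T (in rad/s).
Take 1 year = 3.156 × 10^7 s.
T = 126.7 years = 3.99865 × 10^9 s
n = 2π / (3.99865 × 10^9 s) = 1.57133 × 10^-9 rad/s ≈ 1.571 × 10^-9 rad/s

Final answer: n = 1.571 × 10^-9 rad/s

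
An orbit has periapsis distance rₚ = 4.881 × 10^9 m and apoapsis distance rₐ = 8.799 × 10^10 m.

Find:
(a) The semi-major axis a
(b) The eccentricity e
rₚ = 4.881 × 10^9 m
rₐ = 8.799 × 10^10 m
(a) a = (rₚ + rₐ)/2 = 4.64355 × 10^10 m ≈ 4.644 × 10^10 m
(b) e = (rₐ − rₚ)/(rₐ + rₚ) = (8.3109 × 10^10) / (9.2871 × 10^10) = 0.894886

Final answer:
(a) a = 4.644 × 10^10 m
(b) e = 0.8949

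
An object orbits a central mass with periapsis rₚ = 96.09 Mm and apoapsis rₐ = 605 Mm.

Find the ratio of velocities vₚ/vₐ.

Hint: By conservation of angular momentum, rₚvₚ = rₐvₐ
rₚ = 96.09 Mm = 9.609 × 10^7 m
rₐ = 605 Mm = 6.05 × 10^8 m
rₚvₚ = rₐvₐ  ⇒  vₚ/vₐ = rₐ/rₚ
vₚ/vₐ = (6.05 × 10^8) / (9.609 × 10^7) = 6.29618

Final answer: vₚ/vₐ = 6.296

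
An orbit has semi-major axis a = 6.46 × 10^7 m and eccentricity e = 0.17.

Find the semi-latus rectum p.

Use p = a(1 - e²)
a = 6.46 × 10^7 m
e = 0.17,  e² = 0.0289,  1 − e² = 0.9711
p = a(1 − e²) = 6.46 × 10^7 m × 0.9711 = 6.27331 × 10^7 m ≈ 6.273 × 10^7 m

Final answer: p = 6.273 × 10^7 m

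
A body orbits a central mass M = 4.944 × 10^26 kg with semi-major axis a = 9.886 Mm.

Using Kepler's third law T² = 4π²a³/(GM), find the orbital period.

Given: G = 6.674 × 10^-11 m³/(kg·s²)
M = 4.944 × 10^26 kg
GM = G × M = 6.674 × 10^-11 × 4.944 × 10^26 = 3.29963 × 10^16 m³/s²
a = 9.886 Mm = 9.886 × 10^6 m
a³ = 9.66188 × 10^20 m³
T = 2π √(a³/GM) = 2π √((9.66188 × 10^20) / (3.29963 × 10^16)) = 2π × 171.119 s
T = 1075.17 s ≈ 17.92 minutes

Final answer: 17.92 minutes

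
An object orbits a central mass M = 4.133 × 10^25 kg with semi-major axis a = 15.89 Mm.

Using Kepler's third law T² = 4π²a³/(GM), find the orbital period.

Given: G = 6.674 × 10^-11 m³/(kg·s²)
M = 4.133 × 10^25 kg
GM = G × M = 6.674 × 10^-11 × 4.133 × 10^25 = 2.75836 × 10^15 m³/s²
a = 15.89 Mm = 1.589 × 10^7 m
a³ = 4.0121 × 10^21 m³
T = 2π √(a³/GM) = 2π √((4.0121 × 10^21) / (2.75836 × 10^15)) = 2π × 1206.04 s
T = 7577.74 s ≈ 2.105 hours

Final answer: 2.105 hours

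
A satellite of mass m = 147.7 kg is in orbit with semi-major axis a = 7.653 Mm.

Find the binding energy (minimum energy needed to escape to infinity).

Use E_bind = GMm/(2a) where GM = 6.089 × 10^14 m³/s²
a = 7.653 Mm = 7.653 × 10^6 m
GM = 6.089 × 10^14 m³/s²
m = 147.7 kg
GMm = 6.089 × 10^14 × 147.7 = 8.99345 × 10^16 m³·kg/s²
2a = 1.5306 × 10^7 m
E_bind = GMm/(2a) = 5.87577 × 10^9 J ≈ 5.876 GJ

Final answer: 5.876 GJ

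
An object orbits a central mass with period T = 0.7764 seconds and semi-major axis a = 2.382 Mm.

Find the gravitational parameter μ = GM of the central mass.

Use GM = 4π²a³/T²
T = 0.7764 seconds
a = 2.382 Mm = 2.382 × 10^6 m
a³ = 1.35153 × 10^19 m³
T² = 0.602797 s²
GM = 4π² × (1.35153 × 10^19) / 0.602797 = 8.85144 × 10^20 m³/s²
GM ≈ 8.851 × 10^20 m³/s²

Final answer: GM = 8.851 × 10^20 m³/s²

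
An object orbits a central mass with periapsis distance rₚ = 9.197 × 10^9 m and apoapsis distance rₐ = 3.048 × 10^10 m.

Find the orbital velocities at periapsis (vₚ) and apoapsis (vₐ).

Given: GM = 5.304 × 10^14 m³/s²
rₚ = 9.197 × 10^9 m
rₐ = 3.048 × 10^10 m
GM = 5.304 × 10^14 m³/s²
a = (rₚ + rₐ)/2 = 1.98385 × 10^10 m
Vis-viva: v² = GM (2/r − 1/a)
vₚ² = 5.304 × 10^14 × (2.17462 × 10^-10 − 5.0407 × 10^-11) = 88606.1 m²/s²
vₚ = 297.668 m/s ≈ 297.7 m/s
vₐ² = 5.304 × 10^14 × (6.56168 × 10^-11 − 5.0407 × 10^-11) = 8067.26 m²/s²
vₐ = 89.8179 m/s ≈ 89.82 m/s

Final answer: vₚ = 297.7 m/s, vₐ = 89.82 m/s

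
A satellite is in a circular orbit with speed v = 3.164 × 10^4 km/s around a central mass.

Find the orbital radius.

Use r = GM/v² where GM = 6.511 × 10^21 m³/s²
v = 3.164 × 10^4 km/s = 3.164 × 10^7 m/s
GM = 6.511 × 10^21 m³/s²
v² = 1.00109 × 10^15 m²/s²
r = GM/v² = (6.511 × 10^21) / (1.00109 × 10^15) = 6.50391 × 10^6 m ≈ 6.504 × 10^6 m

Final answer: 6.504 × 10^6 m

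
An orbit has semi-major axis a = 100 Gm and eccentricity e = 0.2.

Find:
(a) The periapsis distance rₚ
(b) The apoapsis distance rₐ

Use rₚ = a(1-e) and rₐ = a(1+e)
a = 100 Gm = 1 × 10^11 m
e = 0.2:  1 − e = 0.8,  1 + e = 1.2
(a) rₚ = a(1 − e) = 1 × 10^11 m × 0.8 = 8 × 10^10 m ≈ 80 Gm
(b) rₐ = a(1 + e) = 1 × 10^11 m × 1.2 = 1.2 × 10^11 m ≈ 120 Gm

Final answer:
(a) rₚ = 80 Gm
(b) rₐ = 120 Gm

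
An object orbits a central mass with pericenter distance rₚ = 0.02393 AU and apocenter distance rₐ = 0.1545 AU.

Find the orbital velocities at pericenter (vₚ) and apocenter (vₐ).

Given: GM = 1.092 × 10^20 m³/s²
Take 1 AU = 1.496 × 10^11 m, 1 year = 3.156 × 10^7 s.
rₚ = 0.02393 AU = 3.57993 × 10^9 m
rₐ = 0.1545 AU = 2.31132 × 10^10 m
GM = 1.092 × 10^20 m³/s²
a = (rₚ + rₐ)/2 = 1.33466 × 10^10 m
Vis-viva: v² = GM (2/r − 1/a)
vₚ² = 1.092 × 10^20 × (5.5867 × 10^-10 − 7.49257 × 10^-11) = 5.28249 × 10^10 m²/s²
vₚ = 229837 m/s ≈ 48.49 AU/year
vₐ² = 1.092 × 10^20 × (8.65306 × 10^-11 − 7.49257 × 10^-11) = 1.26726 × 10^9 m²/s²
vₐ = 35598.7 m/s ≈ 7.51 AU/year

Final answer: vₚ = 48.49 AU/year, vₐ = 7.51 AU/year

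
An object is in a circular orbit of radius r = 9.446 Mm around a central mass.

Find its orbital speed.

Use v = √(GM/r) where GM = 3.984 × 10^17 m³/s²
r = 9.446 Mm = 9.446 × 10^6 m
GM = 3.984 × 10^17 m³/s²
GM/r = (3.984 × 10^17) / (9.446 × 10^6) = 4.21766 × 10^10 m²/s²
v = √(GM/r) = 205369 m/s ≈ 205.4 km/s

Final answer: 205.4 km/s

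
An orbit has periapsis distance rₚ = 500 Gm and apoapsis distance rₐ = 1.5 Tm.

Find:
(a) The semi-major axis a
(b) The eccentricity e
rₚ = 500 Gm = 5 × 10^11 m
rₐ = 1.5 Tm = 1.5 × 10^12 m
(a) a = (rₚ + rₐ)/2 = 1 × 10^12 m ≈ 1 Tm
(b) e = (rₐ − rₚ)/(rₐ + rₚ) = (1 × 10^12) / (2 × 10^12) = 0.5

Final answer:
(a) a = 1 Tm
(b) e = 0.5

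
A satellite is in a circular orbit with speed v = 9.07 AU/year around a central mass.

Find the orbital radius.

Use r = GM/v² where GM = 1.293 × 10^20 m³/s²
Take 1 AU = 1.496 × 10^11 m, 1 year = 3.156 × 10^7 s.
v = 9.07 AU/year = 42993.4 m/s
GM = 1.293 × 10^20 m³/s²
v² = 1.84843 × 10^9 m²/s²
r = GM/v² = (1.293 × 10^20) / (1.84843 × 10^9) = 6.99511 × 10^10 m ≈ 0.4676 AU

Final answer: 0.4676 AU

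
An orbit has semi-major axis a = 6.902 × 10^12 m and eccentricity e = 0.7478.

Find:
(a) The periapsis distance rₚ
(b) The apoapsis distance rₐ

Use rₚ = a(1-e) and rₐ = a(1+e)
a = 6.902 × 10^12 m
e = 0.7478:  1 − e = 0.2522,  1 + e = 1.7478
(a) rₚ = a(1 − e) = 6.902 × 10^12 m × 0.2522 = 1.74068 × 10^12 m ≈ 1.741 × 10^12 m
(b) rₐ = a(1 + e) = 6.902 × 10^12 m × 1.7478 = 1.20633 × 10^13 m ≈ 1.206 × 10^13 m

Final answer:
(a) rₚ = 1.741 × 10^12 m
(b) rₐ = 1.206 × 10^13 m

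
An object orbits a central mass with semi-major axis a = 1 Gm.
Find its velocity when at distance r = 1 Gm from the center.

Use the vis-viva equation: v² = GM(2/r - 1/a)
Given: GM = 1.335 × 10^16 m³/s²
a = 1 Gm = 1 × 10^9 m
r = 1 Gm = 1 × 10^9 m
GM = 1.335 × 10^16 m³/s²
2/r − 1/a = 2 × 10^-9 − 1 × 10^-9 = 1 × 10^-9 m⁻¹
v² = GM (2/r − 1/a) = 1.335 × 10^7 m²/s²
v = 3653.77 m/s ≈ 3.654 km/s

Final answer: 3.654 km/s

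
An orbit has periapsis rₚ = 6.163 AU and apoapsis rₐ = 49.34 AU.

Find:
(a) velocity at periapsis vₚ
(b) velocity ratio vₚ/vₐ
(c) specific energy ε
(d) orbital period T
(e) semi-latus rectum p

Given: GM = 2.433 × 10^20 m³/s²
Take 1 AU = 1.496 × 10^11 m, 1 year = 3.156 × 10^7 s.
rₚ = 6.163 AU = 9.21985 × 10^11 m
rₐ = 49.34 AU = 7.38126 × 10^12 m
GM = 2.433 × 10^20 m³/s²
a = (rₚ + rₐ)/2 = 4.15162 × 10^12 m
e = (rₐ − rₚ)/(rₐ + rₚ) = (6.45928 × 10^12) / (8.30325 × 10^12) = 0.777922
(a) vₚ² = GM (2/rₚ − 1/a) = 2.433 × 10^20 × (2.16923 × 10^-12 − 2.4087 × 10^-13) = 4.69171 × 10^8 m²/s²;  vₚ = 21660.4 m/s ≈ 4.57 AU/year
(b) vₚ/vₐ = rₐ/rₚ (angular momentum) = (7.38126 × 10^12) / (9.21985 × 10^11) = 8.00584 ≈ 8.006
(c) 2a = 8.30325 × 10^12 m;  ε = −GM/(2a) = -2.93018 × 10^7 J/kg ≈ -29.3 MJ/kg
(d) a³ = 7.15573 × 10^37 m³;  T = 2π √(a³/GM) = 2π × 5.42321 × 10^8 s = 3.4075 × 10^9 s ≈ 108 years
(e) 1 − e² = 0.394837;  p = a(1 − e²) = 4.15162 × 10^12 × 0.394837 = 1.63922 × 10^12 m ≈ 10.96 AU

Final answer:
(a) velocity at periapsis vₚ = 4.57 AU/year
(b) velocity ratio vₚ/vₐ = 8.006
(c) specific energy ε = -29.3 MJ/kg
(d) orbital period T = 108 years
(e) semi-latus rectum p = 10.96 AU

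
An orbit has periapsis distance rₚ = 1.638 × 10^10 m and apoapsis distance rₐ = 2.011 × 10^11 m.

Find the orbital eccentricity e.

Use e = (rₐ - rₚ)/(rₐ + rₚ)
rₚ = 1.638 × 10^10 m
rₐ = 2.011 × 10^11 m
rₐ − rₚ = 1.8472 × 10^11 m
rₐ + rₚ = 2.1748 × 10^11 m
e = (rₐ − rₚ)/(rₐ + rₚ) = 0.849365

Final answer: e = 0.8494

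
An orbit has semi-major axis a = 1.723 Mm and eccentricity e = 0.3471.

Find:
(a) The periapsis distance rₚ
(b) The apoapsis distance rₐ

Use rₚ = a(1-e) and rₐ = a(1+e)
a = 1.723 Mm = 1.723 × 10^6 m
e = 0.3471:  1 − e = 0.6529,  1 + e = 1.3471
(a) rₚ = a(1 − e) = 1.723 × 10^6 m × 0.6529 = 1.12495 × 10^6 m ≈ 1.125 Mm
(b) rₐ = a(1 + e) = 1.723 × 10^6 m × 1.3471 = 2.32105 × 10^6 m ≈ 2.321 Mm

Final answer:
(a) rₚ = 1.125 Mm
(b) rₐ = 2.321 Mm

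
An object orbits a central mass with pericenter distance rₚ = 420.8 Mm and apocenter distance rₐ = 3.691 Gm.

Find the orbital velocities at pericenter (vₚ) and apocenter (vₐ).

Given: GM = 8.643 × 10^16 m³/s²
rₚ = 420.8 Mm = 4.208 × 10^8 m
rₐ = 3.691 Gm = 3.691 × 10^9 m
GM = 8.643 × 10^16 m³/s²
a = (rₚ + rₐ)/2 = 2.0559 × 10^9 m
Vis-viva: v² = GM (2/r − 1/a)
vₚ² = 8.643 × 10^16 × (4.75285 × 10^-9 − 4.86405 × 10^-10) = 3.68749 × 10^8 m²/s²
vₚ = 19202.8 m/s ≈ 19.2 km/s
vₐ² = 8.643 × 10^16 × (5.41859 × 10^-10 − 4.86405 × 10^-10) = 4.79285 × 10^6 m²/s²
vₐ = 2189.26 m/s ≈ 2.189 km/s

Final answer: vₚ = 19.2 km/s, vₐ = 2.189 km/s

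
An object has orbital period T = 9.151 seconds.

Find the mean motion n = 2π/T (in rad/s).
T = 9.151 seconds
n = 2π / 9.151 s = 0.686612 rad/s ≈ 0.6866 rad/s

Final answer: n = 0.6866 rad/s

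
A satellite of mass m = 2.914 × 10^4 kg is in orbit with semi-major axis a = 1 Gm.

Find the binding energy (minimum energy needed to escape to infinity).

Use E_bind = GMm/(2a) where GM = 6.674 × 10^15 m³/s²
a = 1 Gm = 1 × 10^9 m
GM = 6.674 × 10^15 m³/s²
m = 2.914 × 10^4 kg
GMm = 6.674 × 10^15 × 29140 = 1.9448 × 10^20 m³·kg/s²
2a = 2 × 10^9 m
E_bind = GMm/(2a) = 9.72402 × 10^10 J ≈ 97.24 GJ

Final answer: 97.24 GJ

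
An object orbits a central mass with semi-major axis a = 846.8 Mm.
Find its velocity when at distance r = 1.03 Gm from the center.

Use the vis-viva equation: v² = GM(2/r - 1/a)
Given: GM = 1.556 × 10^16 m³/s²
a = 846.8 Mm = 8.468 × 10^8 m
r = 1.03 Gm = 1.03 × 10^9 m
GM = 1.556 × 10^16 m³/s²
2/r − 1/a = 1.94175 × 10^-9 − 1.18092 × 10^-9 = 7.60831 × 10^-10 m⁻¹
v² = GM (2/r − 1/a) = 1.18385 × 10^7 m²/s²
v = 3440.72 m/s ≈ 3.441 km/s

Final answer: 3.441 km/s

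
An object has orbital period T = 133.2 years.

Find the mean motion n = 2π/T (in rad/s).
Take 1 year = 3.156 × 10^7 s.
T = 133.2 years = 4.20379 × 10^9 s
n = 2π / (4.20379 × 10^9 s) = 1.49465 × 10^-9 rad/s ≈ 1.495 × 10^-9 rad/s

Final answer: n = 1.495 × 10^-9 rad/s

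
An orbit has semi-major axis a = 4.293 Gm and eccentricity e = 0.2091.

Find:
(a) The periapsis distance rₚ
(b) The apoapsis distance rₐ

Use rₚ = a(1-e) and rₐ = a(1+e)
a = 4.293 Gm = 4.293 × 10^9 m
e = 0.2091:  1 − e = 0.7909,  1 + e = 1.2091
(a) rₚ = a(1 − e) = 4.293 × 10^9 m × 0.7909 = 3.39533 × 10^9 m ≈ 3.395 Gm
(b) rₐ = a(1 + e) = 4.293 × 10^9 m × 1.2091 = 5.19067 × 10^9 m ≈ 5.191 Gm

Final answer:
(a) rₚ = 3.395 Gm
(b) rₐ = 5.191 Gm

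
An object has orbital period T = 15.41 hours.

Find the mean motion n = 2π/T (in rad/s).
T = 15.41 hours = 55476 s
n = 2π / 55476 s = 0.00011326 rad/s ≈ 0.0001133 rad/s

Final answer: n = 0.0001133 rad/s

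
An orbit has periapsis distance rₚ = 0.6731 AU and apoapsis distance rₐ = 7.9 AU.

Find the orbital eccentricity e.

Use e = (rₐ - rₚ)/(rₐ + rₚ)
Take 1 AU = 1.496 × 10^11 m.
rₚ = 0.6731 AU = 1.00696 × 10^11 m
rₐ = 7.9 AU = 1.18184 × 10^12 m
rₐ − rₚ = 1.08114 × 10^12 m
rₐ + rₚ = 1.28254 × 10^12 m
e = (rₐ − rₚ)/(rₐ + rₚ) = 0.842974

Final answer: e = 0.843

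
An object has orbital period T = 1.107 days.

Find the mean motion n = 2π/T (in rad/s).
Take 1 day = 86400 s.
T = 1.107 days = 95644.8 s
n = 2π / 95644.8 s = 6.56929 × 10^-5 rad/s ≈ 6.569 × 10^-5 rad/s

Final answer: n = 6.569 × 10^-5 rad/s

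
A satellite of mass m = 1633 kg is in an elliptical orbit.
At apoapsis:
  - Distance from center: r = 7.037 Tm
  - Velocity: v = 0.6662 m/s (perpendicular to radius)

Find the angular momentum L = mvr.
r = 7.037 Tm = 7.037 × 10^12 m
v = 0.6662 m/s
vr = 0.6662 × 7.037 × 10^12 = 4.68805 × 10^12 m²/s
L = m × vr = 1633 × 4.68805 × 10^12 = 7.65558 × 10^15 kg·m²/s ≈ 7.656 × 10^15 kg·m²/s

Final answer: L = 7.656 × 10^15 kg·m²/s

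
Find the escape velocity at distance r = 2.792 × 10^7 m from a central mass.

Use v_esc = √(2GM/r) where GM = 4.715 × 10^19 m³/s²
r = 2.792 × 10^7 m
GM = 4.715 × 10^19 m³/s²
2GM/r = 2 × (4.715 × 10^19) / (2.792 × 10^7) = 3.37751 × 10^12 m²/s²
v_esc = √(2GM/r) = 1.8378 × 10^6 m/s ≈ 1838 km/s

Final answer: 1838 km/s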